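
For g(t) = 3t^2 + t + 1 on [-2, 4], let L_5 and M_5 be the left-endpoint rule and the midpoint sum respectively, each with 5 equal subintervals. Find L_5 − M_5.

-18.72

L_5 = 63.12.
M_5 = 81.84.
L_5 − M_5 = -18.72.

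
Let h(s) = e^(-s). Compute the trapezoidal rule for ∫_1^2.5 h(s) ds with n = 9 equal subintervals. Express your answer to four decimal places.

0.2865

Δs = (2.5 − 1)/9 = 1/6.
h(1) ≈ 0.3679, h(7/6) ≈ 0.3114, h(4/3) ≈ 0.2636, h(1.5) ≈ 0.2231, h(5/3) ≈ 0.1889, h(11/6) ≈ 0.1599, h(2) ≈ 0.1353, h(13/6) ≈ 0.1146, h(7/3) ≈ 0.0970, h(2.5) ≈ 0.0821.
T_9 = (Δs/2)·[h(s_0) + 2h(s_1) + ... + 2h(s_{8}) + h(s_9)].
Sum ≈ 0.2865.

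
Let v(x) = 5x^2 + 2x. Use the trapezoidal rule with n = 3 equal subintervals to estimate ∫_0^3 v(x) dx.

56.5

Δx = (3 − 0)/3 = 1.
v(0) = 0, v(1) = 7, v(2) = 24, v(3) = 51.
T_3 = (Δx/2)·[v(x_0) + 2v(x_1) + 2v(x_2) + v(x_3)].
Sum = 56.5.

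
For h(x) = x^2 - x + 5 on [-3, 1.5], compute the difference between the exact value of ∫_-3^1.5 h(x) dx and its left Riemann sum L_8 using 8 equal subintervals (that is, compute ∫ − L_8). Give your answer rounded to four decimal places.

-3.4014

Exact integral: ∫_-3^1.5 h(x) dx = 36.
L_8 ≈ 39.401367.
Error ≈ 36 − 39.401367 ≈ -3.4014.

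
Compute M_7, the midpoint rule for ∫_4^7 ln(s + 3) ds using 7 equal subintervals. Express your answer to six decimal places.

6.404808

Δs = (7 − 4)/7 = 3/7.
Midpoints: 59/14, 65/14, 71/14, 5.5, 83/14, 89/14, 95/14.
f(59/14) ≈ 1.976063, f(65/14) ≈ 2.033772, f(71/14) ≈ 2.088330, f(5.5) ≈ 2.140066, f(83/14) ≈ 2.189256, f(89/14) ≈ 2.236140, f(95/14) ≈ 2.280924.
Sum = Δs · [f(59/14) + f(65/14) + f(71/14) + ...].
Sum ≈ 6.404808.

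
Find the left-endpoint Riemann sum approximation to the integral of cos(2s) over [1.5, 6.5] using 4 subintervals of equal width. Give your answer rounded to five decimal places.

Δs = (6.5 − 1.5)/4 = 1.25.
Left endpoints: 1.5, 2.75, 4, 5.25.
f(1.5) ≈ -0.98999, f(2.75) ≈ 0.70867, f(4) ≈ -0.14550, f(5.25) ≈ -0.47554.
Sum = Δs · [f(1.5) + f(2.75) + f(4) + f(5.25)].
Sum ≈ -1.12795.

-1.12795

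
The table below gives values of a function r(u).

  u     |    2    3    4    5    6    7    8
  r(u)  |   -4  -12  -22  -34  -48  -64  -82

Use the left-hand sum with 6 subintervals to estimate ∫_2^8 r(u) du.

-184

Δu = 1.
Sum = 1·[(-4) + (-12) + (-22) + (-34) + (-48) + (-64)] = -184.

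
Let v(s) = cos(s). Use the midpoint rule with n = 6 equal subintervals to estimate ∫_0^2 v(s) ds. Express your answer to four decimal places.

0.9135

Δs = (2 − 0)/6 = 1/3.
Midpoints: 1/6, 0.5, 5/6, 7/6, 1.5, 11/6.
v(1/6) ≈ 0.9861, v(0.5) ≈ 0.8776, v(5/6) ≈ 0.6724, v(7/6) ≈ 0.3932, v(1.5) ≈ 0.0707, v(11/6) ≈ -0.2595.
Sum = Δs · [v(1/6) + v(0.5) + v(5/6) + ...].
Sum ≈ 0.9135.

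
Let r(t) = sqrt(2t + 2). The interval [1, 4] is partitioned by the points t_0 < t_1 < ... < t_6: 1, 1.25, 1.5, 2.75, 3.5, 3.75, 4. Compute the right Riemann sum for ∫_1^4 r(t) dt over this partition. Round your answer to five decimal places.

Subinterval widths: 0.25, 0.25, 1.25, 0.75, 0.25, 0.25.
Right endpoints: 1.25, 1.5, 2.75, 3.5, 3.75, 4.
r(1.25) ≈ 2.12132, r(1.5) ≈ 2.23607, r(2.75) ≈ 2.73861, r(3.5) ≈ 3.00000, r(3.75) ≈ 3.08221, r(4) ≈ 3.16228.
Sum = Σ Δt_i · r(t_i).
Sum ≈ 8.32373.

8.32373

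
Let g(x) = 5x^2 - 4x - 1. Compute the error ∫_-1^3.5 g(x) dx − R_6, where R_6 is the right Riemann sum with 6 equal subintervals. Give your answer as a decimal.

Exact integral: ∫_-1^3.5 g(x) dx = 46.125.
R_6 = 62.578125.
Error = 46.125 − 62.578125 = -16.453125.

-16.453125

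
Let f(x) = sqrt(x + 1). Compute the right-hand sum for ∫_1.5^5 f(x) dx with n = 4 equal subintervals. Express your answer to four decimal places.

Δx = (5 − 1.5)/4 = 0.875.
Right endpoints: 2.375, 3.25, 4.125, 5.
f(2.375) ≈ 1.8371, f(3.25) ≈ 2.0616, f(4.125) ≈ 2.2638, f(5) ≈ 2.4495.
Sum = Δx · [f(2.375) + f(3.25) + f(4.125) + f(5)].
Sum ≈ 7.5355.

7.5355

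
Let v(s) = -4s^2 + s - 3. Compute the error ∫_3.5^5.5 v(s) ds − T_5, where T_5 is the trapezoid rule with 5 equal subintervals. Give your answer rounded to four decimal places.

Exact integral: ∫_3.5^5.5 v(s) ds ≈ -161.666667.
T_5 = -161.88.
Error ≈ -161.666667 − (-161.88) ≈ 0.2133.

0.2133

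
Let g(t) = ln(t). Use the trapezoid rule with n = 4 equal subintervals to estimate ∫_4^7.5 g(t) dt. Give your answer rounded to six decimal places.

6.059173

Δt = (7.5 − 4)/4 = 0.875.
g(4) ≈ 1.386294, g(4.875) ≈ 1.584120, g(5.75) ≈ 1.749200, g(6.625) ≈ 1.890850, g(7.5) ≈ 2.014903.
T_4 = (Δt/2)·[g(t_0) + 2g(t_1) + 2g(t_2) + 2g(t_3) + g(t_4)].
Sum ≈ 6.059173.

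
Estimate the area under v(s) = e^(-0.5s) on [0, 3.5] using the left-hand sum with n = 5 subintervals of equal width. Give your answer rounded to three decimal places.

Δs = (3.5 − 0)/5 = 0.7.
Left endpoints: 0, 0.7, 1.4, 2.1, 2.8.
v(0) ≈ 1.000, v(0.7) ≈ 0.705, v(1.4) ≈ 0.497, v(2.1) ≈ 0.350, v(2.8) ≈ 0.247.
Sum = Δs · [v(0) + v(0.7) + v(1.4) + v(2.1) + v(2.8)].
Sum ≈ 1.958.

1.958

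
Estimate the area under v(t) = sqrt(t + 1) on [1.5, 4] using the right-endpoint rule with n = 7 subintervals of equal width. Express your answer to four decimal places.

Δt = (4 − 1.5)/7 = 5/14.
Right endpoints: 13/7, 31/14, 18/7, 41/14, 23/7, 51/14, 4.
v(13/7) ≈ 1.6903, v(31/14) ≈ 1.7928, v(18/7) ≈ 1.8898, v(41/14) ≈ 1.9821, v(23/7) ≈ 2.0702, v(51/14) ≈ 2.1547, v(4) ≈ 2.2361.
Sum = Δt · [v(13/7) + v(31/14) + v(18/7) + ...].
Sum ≈ 4.9343.

4.9343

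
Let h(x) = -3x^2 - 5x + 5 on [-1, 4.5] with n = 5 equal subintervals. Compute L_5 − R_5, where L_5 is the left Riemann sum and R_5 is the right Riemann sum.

L_5 = -69.19.
R_5 = -162.965.
L_5 − R_5 = 93.775.

93.775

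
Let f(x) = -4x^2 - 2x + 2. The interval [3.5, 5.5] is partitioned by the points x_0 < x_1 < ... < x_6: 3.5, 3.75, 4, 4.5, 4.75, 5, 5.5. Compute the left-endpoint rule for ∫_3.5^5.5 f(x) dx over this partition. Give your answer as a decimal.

Subinterval widths: 0.25, 0.25, 0.5, 0.25, 0.25, 0.5.
Left endpoints: 3.5, 3.75, 4, 4.5, 4.75, 5.
f(3.5) = -54, f(3.75) = -61.75, f(4) = -70, f(4.5) = -88, f(4.75) = -97.75, f(5) = -108.
Sum = Σ Δx_i · f(x_i).
Sum = -164.375.

-164.375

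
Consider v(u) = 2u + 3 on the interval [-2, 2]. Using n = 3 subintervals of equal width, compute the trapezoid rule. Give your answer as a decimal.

12

Δu = (2 − (-2))/3 = 4/3.
v(-2) = -1, v(-2/3) = 5/3, v(2/3) = 13/3, v(2) = 7.
T_3 = (Δu/2)·[v(u_0) + 2v(u_1) + 2v(u_2) + v(u_3)].
Sum = 12.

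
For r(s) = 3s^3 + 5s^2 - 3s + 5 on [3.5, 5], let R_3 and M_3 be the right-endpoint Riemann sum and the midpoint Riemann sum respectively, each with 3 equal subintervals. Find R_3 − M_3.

80.4609375

R_3 = 560.5625.
M_3 = 480.1015625.
R_3 − M_3 = 80.4609375.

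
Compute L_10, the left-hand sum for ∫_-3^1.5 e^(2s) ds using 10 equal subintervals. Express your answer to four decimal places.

Δs = (1.5 − (-3))/10 = 0.45.
Left endpoints: -3, -2.55, -2.1, -1.65, -1.2, -0.75, -0.3, 0.15, 0.6, 1.05.
f(-3) ≈ 0.0025, f(-2.55) ≈ 0.0061, f(-2.1) ≈ 0.0150, f(-1.65) ≈ 0.0369, f(-1.2) ≈ 0.0907, f(-0.75) ≈ 0.2231, f(-0.3) ≈ 0.5488, f(0.15) ≈ 1.3499, f(0.6) ≈ 3.3201, f(1.05) ≈ 8.1662.
Sum = Δs · [f(-3) + f(-2.55) + f(-2.1) + ...].
Sum ≈ 6.1917.

6.1917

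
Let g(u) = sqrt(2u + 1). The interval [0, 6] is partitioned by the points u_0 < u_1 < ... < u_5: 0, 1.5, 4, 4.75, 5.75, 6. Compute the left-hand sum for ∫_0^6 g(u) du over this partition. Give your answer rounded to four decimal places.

12.8743

Subinterval widths: 1.5, 2.5, 0.75, 1, 0.25.
Left endpoints: 0, 1.5, 4, 4.75, 5.75.
g(0) ≈ 1.0000, g(1.5) ≈ 2.0000, g(4) ≈ 3.0000, g(4.75) ≈ 3.2404, g(5.75) ≈ 3.5355.
Sum = Σ Δu_i · g(u_i).
Sum ≈ 12.8743.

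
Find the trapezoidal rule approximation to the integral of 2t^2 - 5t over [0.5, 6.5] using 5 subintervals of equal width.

80.88

Δt = (6.5 − 0.5)/5 = 1.2.
f(0.5) = -2, f(1.7) = -2.72, f(2.9) = 2.32, f(4.1) = 13.12, f(5.3) = 29.68, f(6.5) = 52.
T_5 = (Δt/2)·[f(t_0) + 2f(t_1) + ... + 2f(t_{4}) + f(t_5)].
Sum = 80.88.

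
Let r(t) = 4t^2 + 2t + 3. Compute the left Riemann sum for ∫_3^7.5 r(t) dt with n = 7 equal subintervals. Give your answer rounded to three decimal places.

524.847

Δt = (7.5 − 3)/7 = 9/14.
Left endpoints: 3, 51/14, 30/7, 69/14, 39/7, 87/14, 48/7.
r(3) = 45, r(51/14) = 3105/49, r(30/7) = 4167/49, r(69/14) = 5391/49, r(39/7) = 6777/49, r(87/14) = 8325/49, r(48/7) = 10035/49.
Sum = Δt · [r(3) + r(51/14) + r(30/7) + ...].
Sum ≈ 524.847.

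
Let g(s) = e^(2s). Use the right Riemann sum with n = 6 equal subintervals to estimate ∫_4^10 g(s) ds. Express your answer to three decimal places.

561098660.609

Δs = (10 − 4)/6 = 1.
Right endpoints: 5, 6, 7, 8, 9, 10.
g(5) ≈ 22026.466, g(6) ≈ 162754.791, g(7) ≈ 1202604.284, g(8) ≈ 8886110.521, g(9) ≈ 65659969.137, g(10) ≈ 485165195.410.
Sum = Δs · [g(5) + g(6) + g(7) + ...].
Sum ≈ 561098660.609.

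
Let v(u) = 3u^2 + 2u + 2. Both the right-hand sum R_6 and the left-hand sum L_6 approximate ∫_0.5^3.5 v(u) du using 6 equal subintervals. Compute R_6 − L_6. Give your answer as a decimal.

21

R_6 = 71.625.
L_6 = 50.625.
R_6 − L_6 = 21.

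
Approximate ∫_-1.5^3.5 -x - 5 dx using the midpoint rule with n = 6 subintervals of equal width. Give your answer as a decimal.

-30

Δx = (3.5 − (-1.5))/6 = 5/6.
Midpoints: -13/12, -0.25, 7/12, 17/12, 2.25, 37/12.
f(-13/12) = -47/12, f(-0.25) = -4.75, f(7/12) = -67/12, f(17/12) = -77/12, f(2.25) = -7.25, f(37/12) = -97/12.
Sum = Δx · [f(-13/12) + f(-0.25) + f(7/12) + ...].
Sum = -30.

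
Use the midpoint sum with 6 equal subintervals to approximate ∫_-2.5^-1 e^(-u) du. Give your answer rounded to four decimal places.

Δu = (-1 − (-2.5))/6 = 0.25.
Midpoints: -2.375, -2.125, -1.875, -1.625, -1.375, -1.125.
f(-2.375) ≈ 10.7510, f(-2.125) ≈ 8.3729, f(-1.875) ≈ 6.5208, f(-1.625) ≈ 5.0784, f(-1.375) ≈ 3.9551, f(-1.125) ≈ 3.0802.
Sum = Δu · [f(-2.375) + f(-2.125) + f(-1.875) + ...].
Sum ≈ 9.4396.

9.4396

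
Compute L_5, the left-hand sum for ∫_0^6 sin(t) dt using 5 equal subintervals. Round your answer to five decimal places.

Δt = (6 − 0)/5 = 1.2.
Left endpoints: 0, 1.2, 2.4, 3.6, 4.8.
f(0) ≈ 0.00000, f(1.2) ≈ 0.93204, f(2.4) ≈ 0.67546, f(3.6) ≈ -0.44252, f(4.8) ≈ -0.99616.
Sum = Δt · [f(0) + f(1.2) + f(2.4) + f(3.6) + f(4.8)].
Sum ≈ 0.20258.

0.20258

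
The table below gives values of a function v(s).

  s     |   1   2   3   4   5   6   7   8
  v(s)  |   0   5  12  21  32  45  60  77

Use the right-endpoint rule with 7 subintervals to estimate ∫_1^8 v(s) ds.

Δs = 1.
Sum = 1·[5 + 12 + 21 + 32 + 45 + 60 + 77] = 252.

252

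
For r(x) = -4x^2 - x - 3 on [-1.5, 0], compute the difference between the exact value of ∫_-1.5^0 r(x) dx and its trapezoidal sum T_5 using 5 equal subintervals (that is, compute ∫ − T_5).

Exact integral: ∫_-1.5^0 r(x) dx = -7.875.
T_5 = -7.965.
Error = -7.875 − (-7.965) = 0.09.

0.09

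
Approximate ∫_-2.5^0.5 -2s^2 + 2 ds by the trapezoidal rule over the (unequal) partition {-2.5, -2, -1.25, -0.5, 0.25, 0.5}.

-4.96875

Subinterval widths: 0.5, 0.75, 0.75, 0.75, 0.25.
f(-2.5) = -10.5, f(-2) = -6, f(-1.25) = -1.125, f(-0.5) = 1.5, f(0.25) = 1.875, f(0.5) = 1.5.
On each subinterval the trapezoid contributes (Δs_i/2)·[f(s_{i-1}) + f(s_i)].
Sum = -4.96875.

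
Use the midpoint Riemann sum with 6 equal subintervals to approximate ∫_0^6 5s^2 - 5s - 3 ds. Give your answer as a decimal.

249.5

Δs = (6 − 0)/6 = 1.
Midpoints: 0.5, 1.5, 2.5, 3.5, 4.5, 5.5.
f(0.5) = -4.25, f(1.5) = 0.75, f(2.5) = 15.75, f(3.5) = 40.75, f(4.5) = 75.75, f(5.5) = 120.75.
Sum = Δs · [f(0.5) + f(1.5) + f(2.5) + ...].
Sum = 249.5.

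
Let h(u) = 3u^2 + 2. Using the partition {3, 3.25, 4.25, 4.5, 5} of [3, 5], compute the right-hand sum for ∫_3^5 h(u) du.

118.796875

Subinterval widths: 0.25, 1, 0.25, 0.5.
Right endpoints: 3.25, 4.25, 4.5, 5.
h(3.25) = 33.6875, h(4.25) = 56.1875, h(4.5) = 62.75, h(5) = 77.
Sum = Σ Δu_i · h(u_i).
Sum = 118.796875.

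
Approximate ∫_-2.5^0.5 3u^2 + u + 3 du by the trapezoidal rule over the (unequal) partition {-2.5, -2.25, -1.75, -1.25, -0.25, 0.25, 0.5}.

22.453125

Subinterval widths: 0.25, 0.5, 0.5, 1, 0.5, 0.25.
f(-2.5) = 19.25, f(-2.25) = 15.9375, f(-1.75) = 10.4375, f(-1.25) = 6.4375, f(-0.25) = 2.9375, f(0.25) = 3.4375, f(0.5) = 4.25.
On each subinterval the trapezoid contributes (Δu_i/2)·[f(u_{i-1}) + f(u_i)].
Sum = 22.453125.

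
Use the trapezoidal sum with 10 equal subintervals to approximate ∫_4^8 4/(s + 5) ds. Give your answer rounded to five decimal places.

Δs = (8 − 4)/10 = 0.4.
f(4) = 4/9, f(4.4) = 20/47, f(4.8) = 20/49, f(5.2) = 20/51, f(5.6) = 20/53, f(6) = 4/11, f(6.4) = 20/57, f(6.8) = 20/59, f(7.2) = 20/61, f(7.6) = 20/63, f(8) = 4/13.
T_10 = (Δs/2)·[f(s_0) + 2f(s_1) + ... + 2f(s_{9}) + f(s_10)].
Sum ≈ 1.47124.

1.47124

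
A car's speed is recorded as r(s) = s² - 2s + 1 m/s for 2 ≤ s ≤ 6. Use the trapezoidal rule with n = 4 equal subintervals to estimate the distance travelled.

42

Δs = (6 − 2)/4 = 1.
r(2) = 1, r(3) = 4, r(4) = 9, r(5) = 16, r(6) = 25.
T_4 = (Δs/2)·[r(s_0) + 2r(s_1) + 2r(s_2) + 2r(s_3) + r(s_4)].
Sum = 42.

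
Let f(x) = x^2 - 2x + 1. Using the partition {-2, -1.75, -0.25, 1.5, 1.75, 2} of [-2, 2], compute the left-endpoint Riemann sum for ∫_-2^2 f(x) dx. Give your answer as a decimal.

16.53125

Subinterval widths: 0.25, 1.5, 1.75, 0.25, 0.25.
Left endpoints: -2, -1.75, -0.25, 1.5, 1.75.
f(-2) = 9, f(-1.75) = 7.5625, f(-0.25) = 1.5625, f(1.5) = 0.25, f(1.75) = 0.5625.
Sum = Σ Δx_i · f(x_i).
Sum = 16.53125.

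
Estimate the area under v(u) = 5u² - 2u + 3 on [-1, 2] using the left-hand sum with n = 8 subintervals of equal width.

19.6640625

Δu = (2 − (-1))/8 = 0.375.
Left endpoints: -1, -0.625, -0.25, 0.125, 0.5, 0.875, 1.25, 1.625.
v(-1) = 10, v(-0.625) = 6.203125, v(-0.25) = 3.8125, v(0.125) = 2.828125, v(0.5) = 3.25, v(0.875) = 5.078125, v(1.25) = 8.3125, v(1.625) = 12.953125.
Sum = Δu · [v(-1) + v(-0.625) + v(-0.25) + ...].
Sum = 19.6640625.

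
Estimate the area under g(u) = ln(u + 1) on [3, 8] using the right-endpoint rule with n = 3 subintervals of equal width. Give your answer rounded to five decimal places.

Δu = (8 − 3)/3 = 5/3.
Right endpoints: 14/3, 19/3, 8.
g(14/3) ≈ 1.73460, g(19/3) ≈ 1.99243, g(8) ≈ 2.19722.
Sum = Δu · [g(14/3) + g(19/3) + g(8)].
Sum ≈ 9.87376.

9.87376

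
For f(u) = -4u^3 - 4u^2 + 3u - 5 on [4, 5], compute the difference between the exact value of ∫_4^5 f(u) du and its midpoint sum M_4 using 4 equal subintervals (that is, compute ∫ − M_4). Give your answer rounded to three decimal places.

Exact integral: ∫_4^5 f(u) du ≈ -441.83333.
M_4 = -441.53125.
Error ≈ -441.83333 − (-441.53125) ≈ -0.302.

-0.302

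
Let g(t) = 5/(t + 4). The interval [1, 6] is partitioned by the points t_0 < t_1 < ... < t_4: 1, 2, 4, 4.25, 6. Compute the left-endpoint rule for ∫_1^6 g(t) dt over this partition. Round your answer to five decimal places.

Subinterval widths: 1, 2, 0.25, 1.75.
Left endpoints: 1, 2, 4, 4.25.
g(1) = 1, g(2) = 5/6, g(4) = 0.625, g(4.25) = 20/33.
Sum = Σ Δt_i · g(t_i).
Sum ≈ 3.88352.

3.88352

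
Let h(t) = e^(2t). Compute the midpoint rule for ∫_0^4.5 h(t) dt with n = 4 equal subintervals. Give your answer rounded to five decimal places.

Δt = (4.5 − 0)/4 = 1.125.
Midpoints: 0.5625, 1.6875, 2.8125, 3.9375.
h(0.5625) ≈ 3.08022, h(1.6875) ≈ 29.22428, h(2.8125) ≈ 277.27228, h(3.9375) ≈ 2630.68619.
Sum = Δt · [h(0.5625) + h(1.6875) + h(2.8125) + h(3.9375)].
Sum ≈ 3307.79585.

3307.79585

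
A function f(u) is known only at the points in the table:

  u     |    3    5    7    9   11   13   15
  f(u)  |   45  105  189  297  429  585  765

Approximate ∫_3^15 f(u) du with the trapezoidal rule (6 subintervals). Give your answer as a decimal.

4020

Δu = 2.
T_6 = (2/2)·[45 + 2·105 + 2·189 + 2·297 + 2·429 + 2·585 + 765] = 4020.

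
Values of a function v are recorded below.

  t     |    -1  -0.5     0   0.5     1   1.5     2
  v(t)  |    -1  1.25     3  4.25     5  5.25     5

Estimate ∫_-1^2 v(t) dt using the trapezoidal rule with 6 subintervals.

10.375

Δt = 0.5.
T_6 = (0.5/2)·[(-1) + 2·1.25 + 2·3 + 2·4.25 + 2·5 + 2·5.25 + 5] = 10.375.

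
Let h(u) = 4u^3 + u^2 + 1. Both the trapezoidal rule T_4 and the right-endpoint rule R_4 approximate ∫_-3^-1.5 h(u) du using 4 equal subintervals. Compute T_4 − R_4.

T_4 = -67.4765625.
R_4 = -51.0234375.
T_4 − R_4 = -16.453125.

-16.453125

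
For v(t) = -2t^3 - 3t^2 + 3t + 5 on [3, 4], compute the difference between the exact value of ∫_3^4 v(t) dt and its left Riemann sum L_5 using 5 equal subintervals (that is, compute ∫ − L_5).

-9.04

Exact integral: ∫_3^4 v(t) dt = -109.
L_5 = -99.96.
Error = -109 − (-99.96) = -9.04.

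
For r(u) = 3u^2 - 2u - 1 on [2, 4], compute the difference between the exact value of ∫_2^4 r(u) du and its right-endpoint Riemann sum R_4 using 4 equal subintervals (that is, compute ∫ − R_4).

-8.25

Exact integral: ∫_2^4 r(u) du = 42.
R_4 = 50.25.
Error = 42 − 50.25 = -8.25.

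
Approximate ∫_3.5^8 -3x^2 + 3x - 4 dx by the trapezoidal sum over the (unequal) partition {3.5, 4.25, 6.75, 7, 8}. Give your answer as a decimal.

Subinterval widths: 0.75, 2.5, 0.25, 1.
f(3.5) = -30.25, f(4.25) = -45.4375, f(6.75) = -120.4375, f(7) = -130, f(8) = -172.
On each subinterval the trapezoid contributes (Δx_i/2)·[f(x_{i-1}) + f(x_i)].
Sum = -418.03125.

-418.03125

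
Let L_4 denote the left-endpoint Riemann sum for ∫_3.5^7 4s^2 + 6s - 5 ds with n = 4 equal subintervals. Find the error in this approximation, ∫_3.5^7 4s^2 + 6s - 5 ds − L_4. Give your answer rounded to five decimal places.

71.71354

Exact integral: ∫_3.5^7 f(s) ds ≈ 492.9166667.
L_4 = 421.203125.
Error ≈ 492.9166667 − 421.203125 ≈ 71.71354.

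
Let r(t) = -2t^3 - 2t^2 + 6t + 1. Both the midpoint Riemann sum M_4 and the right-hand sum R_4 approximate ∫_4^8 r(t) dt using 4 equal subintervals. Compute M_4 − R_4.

M_4 = -2058.
R_4 = -2580.
M_4 − R_4 = 522.

522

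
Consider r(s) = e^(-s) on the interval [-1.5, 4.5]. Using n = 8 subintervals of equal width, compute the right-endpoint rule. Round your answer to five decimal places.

3.00173

Δs = (4.5 − (-1.5))/8 = 0.75.
Right endpoints: -0.75, 0, 0.75, 1.5, 2.25, 3, 3.75, 4.5.
r(-0.75) ≈ 2.11700, r(0) ≈ 1.00000, r(0.75) ≈ 0.47237, r(1.5) ≈ 0.22313, r(2.25) ≈ 0.10540, r(3) ≈ 0.04979, r(3.75) ≈ 0.02352, r(4.5) ≈ 0.01111.
Sum = Δs · [r(-0.75) + r(0) + r(0.75) + ...].
Sum ≈ 3.00173.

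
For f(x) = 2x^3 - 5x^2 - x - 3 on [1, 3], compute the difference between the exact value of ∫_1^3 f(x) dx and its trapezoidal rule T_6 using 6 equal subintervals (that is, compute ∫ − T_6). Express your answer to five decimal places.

-0.25926

Exact integral: ∫_1^3 f(x) dx ≈ -13.3333333.
T_6 ≈ -13.0740741.
Error ≈ -13.3333333 − (-13.0740741) ≈ -0.25926.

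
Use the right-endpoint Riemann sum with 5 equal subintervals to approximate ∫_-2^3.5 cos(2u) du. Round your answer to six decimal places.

0.746209

Δu = (3.5 − (-2))/5 = 1.1.
Right endpoints: -0.9, 0.2, 1.3, 2.4, 3.5.
f(-0.9) ≈ -0.227202, f(0.2) ≈ 0.921061, f(1.3) ≈ -0.856889, f(2.4) ≈ 0.087499, f(3.5) ≈ 0.753902.
Sum = Δu · [f(-0.9) + f(0.2) + f(1.3) + f(2.4) + f(3.5)].
Sum ≈ 0.746209.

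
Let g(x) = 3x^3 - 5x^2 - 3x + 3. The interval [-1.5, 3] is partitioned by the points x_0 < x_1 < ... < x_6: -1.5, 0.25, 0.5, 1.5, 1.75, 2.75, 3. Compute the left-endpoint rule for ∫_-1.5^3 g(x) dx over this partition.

-20.46875

Subinterval widths: 1.75, 0.25, 1, 0.25, 1, 0.25.
Left endpoints: -1.5, 0.25, 0.5, 1.5, 1.75, 2.75.
g(-1.5) = -13.875, g(0.25) = 1.984375, g(0.5) = 0.625, g(1.5) = -2.625, g(1.75) = -1.484375, g(2.75) = 19.328125.
Sum = Σ Δx_i · g(x_i).
Sum = -20.46875.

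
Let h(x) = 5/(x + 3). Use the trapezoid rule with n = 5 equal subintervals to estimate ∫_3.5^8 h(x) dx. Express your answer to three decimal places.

2.636

Δx = (8 − 3.5)/5 = 0.9.
h(3.5) = 10/13, h(4.4) = 25/37, h(5.3) = 50/83, h(6.2) = 25/46, h(7.1) = 50/101, h(8) = 5/11.
T_5 = (Δx/2)·[h(x_0) + 2h(x_1) + ... + 2h(x_{4}) + h(x_5)].
Sum ≈ 2.636.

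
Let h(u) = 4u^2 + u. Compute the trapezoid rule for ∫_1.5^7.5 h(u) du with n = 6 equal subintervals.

Δu = (7.5 − 1.5)/6 = 1.
h(1.5) = 10.5, h(2.5) = 27.5, h(3.5) = 52.5, h(4.5) = 85.5, h(5.5) = 126.5, h(6.5) = 175.5, h(7.5) = 232.5.
T_6 = (Δu/2)·[h(u_0) + 2h(u_1) + ... + 2h(u_{5}) + h(u_6)].
Sum = 589.

589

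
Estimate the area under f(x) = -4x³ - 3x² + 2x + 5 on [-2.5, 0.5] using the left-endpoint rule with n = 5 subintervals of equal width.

45.57

Δx = (0.5 − (-2.5))/5 = 0.6.
Left endpoints: -2.5, -1.9, -1.3, -0.7, -0.1.
f(-2.5) = 43.75, f(-1.9) = 17.806, f(-1.3) = 6.118, f(-0.7) = 3.502, f(-0.1) = 4.774.
Sum = Δx · [f(-2.5) + f(-1.9) + f(-1.3) + f(-0.7) + f(-0.1)].
Sum = 45.57.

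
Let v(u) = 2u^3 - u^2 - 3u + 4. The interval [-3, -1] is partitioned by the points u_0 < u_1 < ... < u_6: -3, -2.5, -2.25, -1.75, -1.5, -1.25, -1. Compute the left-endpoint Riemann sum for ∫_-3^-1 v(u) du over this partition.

Subinterval widths: 0.5, 0.25, 0.5, 0.25, 0.25, 0.25.
Left endpoints: -3, -2.5, -2.25, -1.75, -1.5, -1.25.
v(-3) = -50, v(-2.5) = -26, v(-2.25) = -17.09375, v(-1.75) = -4.53125, v(-1.5) = -0.5, v(-1.25) = 2.28125.
Sum = Σ Δu_i · v(u_i).
Sum = -40.734375.

-40.734375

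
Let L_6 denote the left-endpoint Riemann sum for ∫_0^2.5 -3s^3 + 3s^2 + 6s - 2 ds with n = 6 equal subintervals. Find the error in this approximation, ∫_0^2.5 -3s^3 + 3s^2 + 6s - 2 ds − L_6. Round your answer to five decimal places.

-2.13759

Exact integral: ∫_0^2.5 f(s) ds = 0.078125.
L_6 ≈ 2.2157118.
Error ≈ 0.078125 − 2.2157118 ≈ -2.13759.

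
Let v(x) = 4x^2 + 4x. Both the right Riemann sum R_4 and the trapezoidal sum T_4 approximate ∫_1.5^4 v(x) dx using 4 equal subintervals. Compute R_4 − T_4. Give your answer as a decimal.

20.3125

R_4 = 129.296875.
T_4 = 108.984375.
R_4 − T_4 = 20.3125.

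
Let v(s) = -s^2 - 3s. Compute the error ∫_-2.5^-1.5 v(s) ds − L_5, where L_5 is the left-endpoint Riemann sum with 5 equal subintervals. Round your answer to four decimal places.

Exact integral: ∫_-2.5^-1.5 v(s) ds ≈ 1.916667.
L_5 = 1.81.
Error ≈ 1.916667 − 1.81 ≈ 0.1067.

0.1067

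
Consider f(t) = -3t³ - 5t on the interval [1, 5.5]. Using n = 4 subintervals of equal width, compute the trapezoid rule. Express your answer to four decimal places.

Δt = (5.5 − 1)/4 = 1.125.
f(1) = -8, f(2.125) = -20179/512, f(3.25) = -119.234375, f(4.375) = -139825/512, f(5.5) = -526.625.
T_4 = (Δt/2)·[f(t_0) + 2f(t_1) + 2f(t_2) + 2f(t_3) + f(t_4)].
Sum ≈ -786.4365.

-786.4365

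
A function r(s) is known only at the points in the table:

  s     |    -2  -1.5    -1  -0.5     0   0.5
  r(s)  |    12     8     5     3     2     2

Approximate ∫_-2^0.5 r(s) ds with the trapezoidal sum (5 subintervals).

Δs = 0.5.
T_5 = (0.5/2)·[12 + 2·8 + 2·5 + 2·3 + 2·2 + 2] = 12.5.

12.5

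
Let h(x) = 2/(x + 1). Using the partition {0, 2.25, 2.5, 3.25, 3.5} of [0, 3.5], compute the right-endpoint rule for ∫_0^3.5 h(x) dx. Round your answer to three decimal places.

1.992

Subinterval widths: 2.25, 0.25, 0.75, 0.25.
Right endpoints: 2.25, 2.5, 3.25, 3.5.
h(2.25) = 8/13, h(2.5) = 4/7, h(3.25) = 8/17, h(3.5) = 4/9.
Sum = Σ Δx_i · h(x_i).
Sum ≈ 1.992.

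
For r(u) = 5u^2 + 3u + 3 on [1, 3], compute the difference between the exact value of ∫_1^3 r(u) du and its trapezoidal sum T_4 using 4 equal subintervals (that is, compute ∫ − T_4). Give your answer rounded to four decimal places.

Exact integral: ∫_1^3 r(u) du ≈ 61.333333.
T_4 = 61.75.
Error ≈ 61.333333 − 61.75 ≈ -0.4167.

-0.4167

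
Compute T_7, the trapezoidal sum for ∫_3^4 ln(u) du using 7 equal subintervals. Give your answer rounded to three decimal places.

Δu = (4 − 3)/7 = 1/7.
f(3) ≈ 1.099, f(22/7) ≈ 1.145, f(23/7) ≈ 1.190, f(24/7) ≈ 1.232, f(25/7) ≈ 1.273, f(26/7) ≈ 1.312, f(27/7) ≈ 1.350, f(4) ≈ 1.386.
T_7 = (Δu/2)·[f(u_0) + 2f(u_1) + ... + 2f(u_{6}) + f(u_7)].
Sum ≈ 1.249.

1.249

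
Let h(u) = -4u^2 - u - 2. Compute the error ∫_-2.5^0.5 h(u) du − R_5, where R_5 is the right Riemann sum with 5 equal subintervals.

Exact integral: ∫_-2.5^0.5 h(u) du = -24.
R_5 = -18.42.
Error = -24 − (-18.42) = -5.58.

-5.58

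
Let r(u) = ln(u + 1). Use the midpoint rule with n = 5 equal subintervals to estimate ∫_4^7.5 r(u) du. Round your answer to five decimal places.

6.64505

Δu = (7.5 − 4)/5 = 0.7.
Midpoints: 4.35, 5.05, 5.75, 6.45, 7.15.
r(4.35) ≈ 1.67710, r(5.05) ≈ 1.80006, r(5.75) ≈ 1.90954, r(6.45) ≈ 2.00821, r(7.15) ≈ 2.09802.
Sum = Δu · [r(4.35) + r(5.05) + r(5.75) + r(6.45) + r(7.15)].
Sum ≈ 6.64505.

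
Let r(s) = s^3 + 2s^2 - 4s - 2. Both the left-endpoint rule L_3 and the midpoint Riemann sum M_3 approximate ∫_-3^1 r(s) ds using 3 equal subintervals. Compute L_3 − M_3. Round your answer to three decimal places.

L_3 ≈ 8.14815.
M_3 ≈ 7.25926.
L_3 − M_3 ≈ 0.889.

0.889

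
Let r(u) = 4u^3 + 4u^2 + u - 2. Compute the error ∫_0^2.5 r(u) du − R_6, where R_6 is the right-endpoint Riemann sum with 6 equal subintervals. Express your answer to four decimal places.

Exact integral: ∫_0^2.5 r(u) du ≈ 58.020833.
R_6 ≈ 78.145255.
Error ≈ 58.020833 − 78.145255 ≈ -20.1244.

-20.1244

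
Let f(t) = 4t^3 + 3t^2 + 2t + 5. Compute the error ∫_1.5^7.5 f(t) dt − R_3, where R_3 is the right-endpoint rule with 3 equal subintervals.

-2076

Exact integral: ∫_1.5^7.5 f(t) dt = 3661.5.
R_3 = 5737.5.
Error = 3661.5 − 5737.5 = -2076.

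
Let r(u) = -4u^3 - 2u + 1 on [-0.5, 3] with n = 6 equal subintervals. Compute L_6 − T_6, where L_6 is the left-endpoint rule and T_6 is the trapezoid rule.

33.6875

L_6 ≈ -55.4774306.
T_6 ≈ -89.1649306.
L_6 − T_6 = 33.6875.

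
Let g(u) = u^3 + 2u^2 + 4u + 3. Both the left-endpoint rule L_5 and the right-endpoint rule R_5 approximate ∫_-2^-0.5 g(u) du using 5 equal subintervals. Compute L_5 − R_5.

-1.9125

L_5 = -2.73.
R_5 = -0.8175.
L_5 − R_5 = -1.9125.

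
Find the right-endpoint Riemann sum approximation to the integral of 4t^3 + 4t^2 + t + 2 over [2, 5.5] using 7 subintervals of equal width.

Δt = (5.5 − 2)/7 = 0.5.
Right endpoints: 2.5, 3, 3.5, 4, 4.5, 5, 5.5.
f(2.5) = 92, f(3) = 149, f(3.5) = 226, f(4) = 326, f(4.5) = 452, f(5) = 607, f(5.5) = 794.
Sum = Δt · [f(2.5) + f(3) + f(3.5) + ...].
Sum = 1323.

1323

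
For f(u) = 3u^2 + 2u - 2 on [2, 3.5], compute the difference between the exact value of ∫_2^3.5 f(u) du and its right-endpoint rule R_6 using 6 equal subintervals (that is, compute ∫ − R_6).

-3.515625

Exact integral: ∫_2^3.5 f(u) du = 40.125.
R_6 = 43.640625.
Error = 40.125 − 43.640625 = -3.515625.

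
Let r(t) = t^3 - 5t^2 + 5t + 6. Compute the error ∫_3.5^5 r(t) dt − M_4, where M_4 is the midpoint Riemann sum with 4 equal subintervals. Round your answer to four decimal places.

Exact integral: ∫_3.5^5 r(t) dt = 22.734375.
M_4 ≈ 22.598145.
Error ≈ 22.734375 − 22.598145 ≈ 0.1362.

0.1362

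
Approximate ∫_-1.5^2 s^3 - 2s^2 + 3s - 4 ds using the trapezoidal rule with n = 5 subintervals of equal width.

Δs = (2 − (-1.5))/5 = 0.7.
f(-1.5) = -16.375, f(-0.8) = -8.192, f(-0.1) = -4.321, f(0.6) = -2.704, f(1.3) = -1.283, f(2) = 2.
T_5 = (Δs/2)·[f(s_0) + 2f(s_1) + ... + 2f(s_{4}) + f(s_5)].
Sum = -16.58125.

-16.58125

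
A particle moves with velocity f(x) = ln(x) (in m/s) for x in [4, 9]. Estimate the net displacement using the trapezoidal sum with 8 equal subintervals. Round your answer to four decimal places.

9.2253

Δx = (9 − 4)/8 = 0.625.
f(4) ≈ 1.3863, f(4.625) ≈ 1.5315, f(5.25) ≈ 1.6582, f(5.875) ≈ 1.7707, f(6.5) ≈ 1.8718, f(7.125) ≈ 1.9636, f(7.75) ≈ 2.0477, f(8.375) ≈ 2.1253, f(9) ≈ 2.1972.
T_8 = (Δx/2)·[f(x_0) + 2f(x_1) + ... + 2f(x_{7}) + f(x_8)].
Sum ≈ 9.2253.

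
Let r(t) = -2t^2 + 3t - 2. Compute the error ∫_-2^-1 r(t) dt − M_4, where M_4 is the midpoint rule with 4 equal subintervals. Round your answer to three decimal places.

Exact integral: ∫_-2^-1 r(t) dt ≈ -11.16667.
M_4 = -11.15625.
Error ≈ -11.16667 − (-11.15625) ≈ -0.010.

-0.010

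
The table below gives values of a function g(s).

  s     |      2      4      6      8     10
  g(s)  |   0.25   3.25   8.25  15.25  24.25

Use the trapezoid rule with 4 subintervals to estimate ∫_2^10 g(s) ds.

Δs = 2.
T_4 = (2/2)·[0.25 + 2·3.25 + 2·8.25 + 2·15.25 + 24.25] = 78.

78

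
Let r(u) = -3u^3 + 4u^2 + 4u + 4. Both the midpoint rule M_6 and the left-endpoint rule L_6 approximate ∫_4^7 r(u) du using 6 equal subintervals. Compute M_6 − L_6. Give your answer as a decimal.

-164.71875

M_6 = -1155.90625.
L_6 = -991.1875.
M_6 − L_6 = -164.71875.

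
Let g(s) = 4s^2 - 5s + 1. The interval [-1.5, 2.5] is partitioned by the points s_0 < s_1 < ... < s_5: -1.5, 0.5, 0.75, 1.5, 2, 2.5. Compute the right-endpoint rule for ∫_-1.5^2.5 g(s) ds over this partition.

11

Subinterval widths: 2, 0.25, 0.75, 0.5, 0.5.
Right endpoints: 0.5, 0.75, 1.5, 2, 2.5.
g(0.5) = -0.5, g(0.75) = -0.5, g(1.5) = 2.5, g(2) = 7, g(2.5) = 13.5.
Sum = Σ Δs_i · g(s_i).
Sum = 11.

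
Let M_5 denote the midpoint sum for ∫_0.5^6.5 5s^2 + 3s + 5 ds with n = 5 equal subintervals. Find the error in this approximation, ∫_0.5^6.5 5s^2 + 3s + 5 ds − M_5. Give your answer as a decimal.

3.6

Exact integral: ∫_0.5^6.5 f(s) ds = 550.5.
M_5 = 546.9.
Error = 550.5 − 546.9 = 3.6.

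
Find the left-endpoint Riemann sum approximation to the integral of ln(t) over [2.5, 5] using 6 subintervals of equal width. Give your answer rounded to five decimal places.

Δt = (5 − 2.5)/6 = 5/12.
Left endpoints: 2.5, 35/12, 10/3, 3.75, 25/6, 55/12.
f(2.5) ≈ 0.91629, f(35/12) ≈ 1.07044, f(10/3) ≈ 1.20397, f(3.75) ≈ 1.32176, f(25/6) ≈ 1.42712, f(55/12) ≈ 1.52243.
Sum = Δt · [f(2.5) + f(35/12) + f(10/3) + ...].
Sum ≈ 3.10917.

3.10917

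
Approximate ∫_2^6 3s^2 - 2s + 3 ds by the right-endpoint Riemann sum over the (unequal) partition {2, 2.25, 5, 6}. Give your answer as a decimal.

Subinterval widths: 0.25, 2.75, 1.
Right endpoints: 2.25, 5, 6.
f(2.25) = 13.6875, f(5) = 68, f(6) = 99.
Sum = Σ Δs_i · f(s_i).
Sum = 289.421875.

289.421875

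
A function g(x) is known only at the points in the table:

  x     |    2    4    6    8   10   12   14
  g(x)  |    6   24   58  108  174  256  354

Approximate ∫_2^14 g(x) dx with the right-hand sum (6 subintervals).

1948

Δx = 2.
Sum = 2·[24 + 58 + 108 + 174 + 256 + 354] = 1948.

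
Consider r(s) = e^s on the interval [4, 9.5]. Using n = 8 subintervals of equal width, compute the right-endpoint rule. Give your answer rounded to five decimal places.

Δs = (9.5 − 4)/8 = 0.6875.
Right endpoints: 4.6875, 5.375, 6.0625, 6.75, 7.4375, 8.125, 8.8125, 9.5.
r(4.6875) ≈ 108.58139, r(5.375) ≈ 215.93987, r(6.0625) ≈ 429.44772, r(6.75) ≈ 854.05876, r(7.4375) ≈ 1698.49866, r(8.125) ≈ 3377.86793, r(8.8125) ≈ 6717.69252, r(9.5) ≈ 13359.72683.
Sum = Δs · [r(4.6875) + r(5.375) + r(6.0625) + ...].
Sum ≈ 18398.74691.

18398.74691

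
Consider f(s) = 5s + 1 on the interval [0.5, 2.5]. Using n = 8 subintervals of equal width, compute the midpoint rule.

Δs = (2.5 − 0.5)/8 = 0.25.
Midpoints: 0.625, 0.875, 1.125, 1.375, 1.625, 1.875, 2.125, 2.375.
f(0.625) = 4.125, f(0.875) = 5.375, f(1.125) = 6.625, f(1.375) = 7.875, f(1.625) = 9.125, f(1.875) = 10.375, f(2.125) = 11.625, f(2.375) = 12.875.
Sum = Δs · [f(0.625) + f(0.875) + f(1.125) + ...].
Sum = 17.

17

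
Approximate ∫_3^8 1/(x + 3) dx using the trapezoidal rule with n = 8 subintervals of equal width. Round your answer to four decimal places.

Δx = (8 − 3)/8 = 0.625.
f(3) = 1/6, f(3.625) = 8/53, f(4.25) = 4/29, f(4.875) = 8/63, f(5.5) = 2/17, f(6.125) = 8/73, f(6.75) = 4/39, f(7.375) = 8/83, f(8) = 1/11.
T_8 = (Δx/2)·[f(x_0) + 2f(x_1) + ... + 2f(x_{7}) + f(x_8)].
Sum ≈ 0.6068.

0.6068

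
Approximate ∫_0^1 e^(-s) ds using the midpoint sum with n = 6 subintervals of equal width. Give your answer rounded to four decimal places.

0.6314

Δs = (1 − 0)/6 = 1/6.
Midpoints: 1/12, 0.25, 5/12, 7/12, 0.75, 11/12.
f(1/12) ≈ 0.9200, f(0.25) ≈ 0.7788, f(5/12) ≈ 0.6592, f(7/12) ≈ 0.5580, f(0.75) ≈ 0.4724, f(11/12) ≈ 0.3998.
Sum = Δs · [f(1/12) + f(0.25) + f(5/12) + ...].
Sum ≈ 0.6314.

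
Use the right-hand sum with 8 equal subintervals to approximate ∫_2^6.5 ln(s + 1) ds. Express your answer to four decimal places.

7.5684

Δs = (6.5 − 2)/8 = 0.5625.
Right endpoints: 2.5625, 3.125, 3.6875, 4.25, 4.8125, 5.375, 5.9375, 6.5.
f(2.5625) ≈ 1.2705, f(3.125) ≈ 1.4171, f(3.6875) ≈ 1.5449, f(4.25) ≈ 1.6582, f(4.8125) ≈ 1.7600, f(5.375) ≈ 1.8524, f(5.9375) ≈ 1.9369, f(6.5) ≈ 2.0149.
Sum = Δs · [f(2.5625) + f(3.125) + f(3.6875) + ...].
Sum ≈ 7.5684.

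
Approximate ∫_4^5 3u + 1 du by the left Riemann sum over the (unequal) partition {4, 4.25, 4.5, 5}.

Subinterval widths: 0.25, 0.25, 0.5.
Left endpoints: 4, 4.25, 4.5.
f(4) = 13, f(4.25) = 13.75, f(4.5) = 14.5.
Sum = Σ Δu_i · f(u_i).
Sum = 13.9375.

13.9375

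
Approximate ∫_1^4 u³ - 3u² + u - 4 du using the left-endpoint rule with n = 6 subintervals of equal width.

-8.4375

Δu = (4 − 1)/6 = 0.5.
Left endpoints: 1, 1.5, 2, 2.5, 3, 3.5.
f(1) = -5, f(1.5) = -5.875, f(2) = -6, f(2.5) = -4.625, f(3) = -1, f(3.5) = 5.625.
Sum = Δu · [f(1) + f(1.5) + f(2) + ...].
Sum = -8.4375.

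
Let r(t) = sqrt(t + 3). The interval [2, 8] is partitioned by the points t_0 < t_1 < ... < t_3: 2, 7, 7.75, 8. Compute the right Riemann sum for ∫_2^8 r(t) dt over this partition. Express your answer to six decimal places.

Subinterval widths: 5, 0.75, 0.25.
Right endpoints: 7, 7.75, 8.
r(7) ≈ 3.162278, r(7.75) ≈ 3.278719, r(8) ≈ 3.316625.
Sum = Σ Δt_i · r(t_i).
Sum ≈ 19.099584.

19.099584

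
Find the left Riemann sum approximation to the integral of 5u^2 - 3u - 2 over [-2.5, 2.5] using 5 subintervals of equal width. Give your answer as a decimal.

53.75

Δu = (2.5 − (-2.5))/5 = 1.
Left endpoints: -2.5, -1.5, -0.5, 0.5, 1.5.
f(-2.5) = 36.75, f(-1.5) = 13.75, f(-0.5) = 0.75, f(0.5) = -2.25, f(1.5) = 4.75.
Sum = Δu · [f(-2.5) + f(-1.5) + f(-0.5) + f(0.5) + f(1.5)].
Sum = 53.75.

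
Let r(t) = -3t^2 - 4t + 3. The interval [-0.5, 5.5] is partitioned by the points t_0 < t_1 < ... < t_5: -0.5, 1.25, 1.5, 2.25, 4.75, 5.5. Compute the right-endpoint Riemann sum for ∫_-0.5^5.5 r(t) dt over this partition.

-321.5625

Subinterval widths: 1.75, 0.25, 0.75, 2.5, 0.75.
Right endpoints: 1.25, 1.5, 2.25, 4.75, 5.5.
r(1.25) = -6.6875, r(1.5) = -9.75, r(2.25) = -21.1875, r(4.75) = -83.6875, r(5.5) = -109.75.
Sum = Σ Δt_i · r(t_i).
Sum = -321.5625.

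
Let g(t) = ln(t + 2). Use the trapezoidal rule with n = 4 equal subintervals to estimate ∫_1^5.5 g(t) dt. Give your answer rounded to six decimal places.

Δt = (5.5 − 1)/4 = 1.125.
g(1) ≈ 1.098612, g(2.125) ≈ 1.417066, g(3.25) ≈ 1.658228, g(4.375) ≈ 1.852384, g(5.5) ≈ 2.014903.
T_4 = (Δt/2)·[g(t_0) + 2g(t_1) + 2g(t_2) + 2g(t_3) + g(t_4)].
Sum ≈ 7.294990.

7.294990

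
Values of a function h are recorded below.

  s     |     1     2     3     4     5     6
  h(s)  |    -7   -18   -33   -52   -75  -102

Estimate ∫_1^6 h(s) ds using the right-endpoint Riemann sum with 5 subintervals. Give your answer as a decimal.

Δs = 1.
Sum = 1·[(-18) + (-33) + (-52) + (-75) + (-102)] = -280.

-280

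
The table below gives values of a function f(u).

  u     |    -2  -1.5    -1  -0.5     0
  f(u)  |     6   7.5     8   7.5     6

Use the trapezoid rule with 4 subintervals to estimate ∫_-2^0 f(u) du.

Δu = 0.5.
T_4 = (0.5/2)·[6 + 2·7.5 + 2·8 + 2·7.5 + 6] = 14.5.

14.5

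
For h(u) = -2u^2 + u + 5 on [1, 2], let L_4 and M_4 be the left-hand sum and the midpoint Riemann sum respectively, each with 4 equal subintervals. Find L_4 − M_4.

L_4 = 2.4375.
M_4 = 1.84375.
L_4 − M_4 = 0.59375.

0.59375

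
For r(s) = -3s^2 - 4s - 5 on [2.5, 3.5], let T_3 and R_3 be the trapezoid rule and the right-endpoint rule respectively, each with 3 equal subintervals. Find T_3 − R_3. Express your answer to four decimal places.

T_3 ≈ -44.305556.
R_3 ≈ -47.972222.
T_3 − R_3 ≈ 3.6667.

3.6667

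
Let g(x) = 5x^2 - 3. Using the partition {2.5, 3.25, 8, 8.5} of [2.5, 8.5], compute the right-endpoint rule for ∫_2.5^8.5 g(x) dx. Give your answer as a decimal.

1722.234375

Subinterval widths: 0.75, 4.75, 0.5.
Right endpoints: 3.25, 8, 8.5.
g(3.25) = 49.8125, g(8) = 317, g(8.5) = 358.25.
Sum = Σ Δx_i · g(x_i).
Sum = 1722.234375.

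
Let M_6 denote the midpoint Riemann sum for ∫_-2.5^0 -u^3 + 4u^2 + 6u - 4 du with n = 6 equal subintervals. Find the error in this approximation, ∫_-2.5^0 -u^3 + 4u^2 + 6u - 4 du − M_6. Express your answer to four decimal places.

0.2803

Exact integral: ∫_-2.5^0 f(u) du ≈ 1.848958.
M_6 ≈ 1.568649.
Error ≈ 1.848958 − 1.568649 ≈ 0.2803.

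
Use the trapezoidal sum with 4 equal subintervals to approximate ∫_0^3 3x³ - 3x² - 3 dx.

Δx = (3 − 0)/4 = 0.75.
f(0) = -3, f(0.75) = -3.421875, f(1.5) = 0.375, f(2.25) = 15.984375, f(3) = 51.
T_4 = (Δx/2)·[f(x_0) + 2f(x_1) + 2f(x_2) + 2f(x_3) + f(x_4)].
Sum = 27.703125.

27.703125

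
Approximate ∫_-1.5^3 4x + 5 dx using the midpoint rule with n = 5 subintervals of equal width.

36

Δx = (3 − (-1.5))/5 = 0.9.
Midpoints: -1.05, -0.15, 0.75, 1.65, 2.55.
f(-1.05) = 0.8, f(-0.15) = 4.4, f(0.75) = 8, f(1.65) = 11.6, f(2.55) = 15.2.
Sum = Δx · [f(-1.05) + f(-0.15) + f(0.75) + f(1.65) + f(2.55)].
Sum = 36.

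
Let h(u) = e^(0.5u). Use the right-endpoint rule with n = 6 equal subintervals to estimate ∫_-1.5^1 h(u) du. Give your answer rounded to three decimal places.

Δu = (1 − (-1.5))/6 = 5/12.
Right endpoints: -13/12, -2/3, -0.25, 1/6, 7/12, 1.
h(-13/12) ≈ 0.582, h(-2/3) ≈ 0.717, h(-0.25) ≈ 0.882, h(1/6) ≈ 1.087, h(7/12) ≈ 1.339, h(1) ≈ 1.649.
Sum = Δu · [h(-13/12) + h(-2/3) + h(-0.25) + ...].
Sum ≈ 2.606.

2.606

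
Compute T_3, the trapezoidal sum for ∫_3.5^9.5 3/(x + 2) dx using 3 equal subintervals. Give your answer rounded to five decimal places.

Δx = (9.5 − 3.5)/3 = 2.
f(3.5) = 6/11, f(5.5) = 0.4, f(7.5) = 6/19, f(9.5) = 6/23.
T_3 = (Δx/2)·[f(x_0) + 2f(x_1) + 2f(x_2) + f(x_3)].
Sum ≈ 2.23790.

2.23790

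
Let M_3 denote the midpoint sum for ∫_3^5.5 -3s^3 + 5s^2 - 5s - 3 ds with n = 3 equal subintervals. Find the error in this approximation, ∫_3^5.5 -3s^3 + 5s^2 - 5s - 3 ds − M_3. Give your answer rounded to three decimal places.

-4.810

Exact integral: ∫_3^5.5 f(s) ds ≈ -453.88021.
M_3 ≈ -449.06973.
Error ≈ -453.88021 − (-449.06973) ≈ -4.810.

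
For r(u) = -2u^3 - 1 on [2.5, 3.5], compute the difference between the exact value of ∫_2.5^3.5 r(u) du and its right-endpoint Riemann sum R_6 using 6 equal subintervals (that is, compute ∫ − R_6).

4.625

Exact integral: ∫_2.5^3.5 r(u) du = -56.5.
R_6 = -61.125.
Error = -56.5 − (-61.125) = 4.625.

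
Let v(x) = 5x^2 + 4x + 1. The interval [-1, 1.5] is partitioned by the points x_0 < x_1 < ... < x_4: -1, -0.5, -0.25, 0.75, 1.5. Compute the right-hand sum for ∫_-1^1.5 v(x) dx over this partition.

Subinterval widths: 0.5, 0.25, 1, 0.75.
Right endpoints: -0.5, -0.25, 0.75, 1.5.
v(-0.5) = 0.25, v(-0.25) = 0.3125, v(0.75) = 6.8125, v(1.5) = 18.25.
Sum = Σ Δx_i · v(x_i).
Sum = 20.703125.

20.703125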